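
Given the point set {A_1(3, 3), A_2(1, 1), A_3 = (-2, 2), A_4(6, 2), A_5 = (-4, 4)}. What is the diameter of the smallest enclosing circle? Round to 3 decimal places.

10.198

The minimum enclosing circle of a finite set is fixed by two of the points (as a diameter) or three (as a circumcircle).
The farthest pair is A_4–A_5 with squared distance 104. The circle on this segment as diameter has centre (1, 3) and r² = 104/4 = 26.
Check A_1: distance² to centre = 4 ≤ 26, so it lies inside.
All remaining points lie in this disk, and no smaller disk contains both endpoints, so this is the minimum enclosing circle.
Diameter = 2r = 2√26 ≈ 10.198.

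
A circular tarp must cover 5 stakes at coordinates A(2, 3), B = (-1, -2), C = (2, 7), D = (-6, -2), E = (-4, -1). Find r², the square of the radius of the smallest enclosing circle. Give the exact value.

The minimum enclosing circle of a finite set is fixed by two of the points (as a diameter) or three (as a circumcircle).
The farthest pair is C–D with squared distance 145. The circle on this segment as diameter has centre (-2, 2.5) and r² = 145/4 = 36.25.
Check A: distance² to centre = 16.25 ≤ 36.25, so it lies inside.
All remaining points lie in this disk, and no smaller disk contains both endpoints, so this is the minimum enclosing circle.

36.25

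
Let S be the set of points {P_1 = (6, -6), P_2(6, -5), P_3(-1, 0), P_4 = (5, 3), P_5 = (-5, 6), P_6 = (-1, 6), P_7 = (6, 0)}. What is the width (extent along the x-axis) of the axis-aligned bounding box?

max x = 6, min x = -5, so width = 11.

11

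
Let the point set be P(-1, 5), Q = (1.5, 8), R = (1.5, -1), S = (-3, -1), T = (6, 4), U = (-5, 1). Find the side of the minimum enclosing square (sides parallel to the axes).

The bounding box has width 11 and height 9.
An axis-aligned square enclosing the set must have side ≥ max(width, height).
So the minimum side is max(11, 9) = 11.

11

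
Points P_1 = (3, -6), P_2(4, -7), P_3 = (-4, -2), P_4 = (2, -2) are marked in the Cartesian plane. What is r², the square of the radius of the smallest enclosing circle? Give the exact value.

The minimum enclosing circle of a finite set is fixed by two of the points (as a diameter) or three (as a circumcircle).
The farthest pair is P_2–P_3 with squared distance 89. The circle on this segment as diameter has centre (0, -4.5) and r² = 89/4 = 22.25.
Check P_1: distance² to centre = 11.25 ≤ 22.25, so it lies inside.
All remaining points lie in this disk, and no smaller disk contains both endpoints, so this is the minimum enclosing circle.

22.25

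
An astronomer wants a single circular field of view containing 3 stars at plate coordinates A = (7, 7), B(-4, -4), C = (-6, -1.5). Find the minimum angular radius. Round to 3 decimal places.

7.814

Side lengths²: AB² = 242, AC² = 241.25, BC² = 10.25.
Since AB² = 242 < 241.25 + 10.25 = 251.5, the triangle is acute, so the smallest enclosing circle is the circumcircle.
Circumcentre = (35/36, 73/36), r² = 39565/648.
r = √(39565/648) ≈ 7.814.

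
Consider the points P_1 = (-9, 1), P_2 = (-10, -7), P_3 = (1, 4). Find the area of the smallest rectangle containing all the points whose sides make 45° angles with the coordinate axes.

77

In coordinates u = x + y, v = x − y the rectangle is axis-aligned; the map (x,y)→(u,v) scales areas by 2.
u-values: -8, -17, 5; range = 5 − (-17) = 22.
v-values: -10, -3, -3; range = -3 − (-10) = 7.
Area = (22 × 7) / 2 = 77.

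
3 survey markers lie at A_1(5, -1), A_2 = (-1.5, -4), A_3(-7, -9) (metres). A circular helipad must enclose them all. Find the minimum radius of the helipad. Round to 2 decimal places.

Side lengths²: A_1A_2² = 51.25, A_1A_3² = 208, A_2A_3² = 55.25.
Since A_1A_3² = 208 ≥ 55.25 + 51.25 = 106.5, the angle opposite A_1A_3 is not acute, so the smallest enclosing circle has A_1A_3 as diameter.
Centre = midpoint of A_1A_3 = (-1, -5), r² = 208/4 = 52.
r = √52 ≈ 7.21.

7.21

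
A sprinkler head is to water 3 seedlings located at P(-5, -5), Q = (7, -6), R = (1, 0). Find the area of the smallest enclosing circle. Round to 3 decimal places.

113.883

Side lengths²: PQ² = 145, PR² = 61, QR² = 72.
Since PQ² = 145 ≥ 72 + 61 = 133, the angle opposite PQ is not acute, so the smallest enclosing circle has PQ as diameter.
Centre = midpoint of PQ = (1, -5.5), r² = 145/4 = 36.25.
Area = π·r² = π·36.25 ≈ 113.883.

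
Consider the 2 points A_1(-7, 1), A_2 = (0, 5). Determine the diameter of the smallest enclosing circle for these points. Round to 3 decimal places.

The smallest circle enclosing two points has them as diameter endpoints.
Centre = midpoint = (-3.5, 3); r² = |A_1A_2|²/4 = 65/4 = 16.25.
Diameter = 2r = 2√(16.25) ≈ 8.062.

8.062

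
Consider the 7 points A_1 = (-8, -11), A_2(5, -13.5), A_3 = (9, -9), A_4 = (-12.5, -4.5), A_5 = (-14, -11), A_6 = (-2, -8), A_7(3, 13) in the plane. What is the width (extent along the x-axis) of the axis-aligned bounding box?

max x = 9, min x = -14, so width = 23.

23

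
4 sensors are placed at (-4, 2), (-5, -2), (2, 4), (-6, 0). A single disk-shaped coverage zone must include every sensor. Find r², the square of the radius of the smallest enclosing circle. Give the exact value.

By Welzl's lemma the MEC is supported by two points (diametrically opposite) or three points (on a circumcircle).
The farthest pair is (-5, -2)–(2, 4) with squared distance 85. The circle on this segment as diameter has centre (-1.5, 1) and r² = 85/4 = 21.25.
Check (-4, 2): distance² to centre = 7.25 ≤ 21.25, so it lies inside.
All remaining points lie in this disk, and no smaller disk contains both endpoints, so this is the minimum enclosing circle.

21.25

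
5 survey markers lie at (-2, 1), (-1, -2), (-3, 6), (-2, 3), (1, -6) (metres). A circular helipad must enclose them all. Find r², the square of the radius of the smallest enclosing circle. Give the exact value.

By Welzl's lemma the MEC is supported by two points (diametrically opposite) or three points (on a circumcircle).
The farthest pair is (-3, 6)–(1, -6) with squared distance 160. The circle on this segment as diameter has centre (-1, 0) and r² = 160/4 = 40.
Check (-2, 1): distance² to centre = 2 ≤ 40, so it lies inside.
All remaining points lie in this disk, and no smaller disk contains both endpoints, so this is the minimum enclosing circle.

40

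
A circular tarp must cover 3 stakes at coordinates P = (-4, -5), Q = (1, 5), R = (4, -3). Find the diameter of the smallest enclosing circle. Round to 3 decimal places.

Side lengths²: PQ² = 125, PR² = 68, QR² = 73.
Since PQ² = 125 < 73 + 68 = 141, the triangle is acute, so the smallest enclosing circle is the circumcircle.
Circumcentre = (-13/14, -2/7), r² = 6205/196.
Diameter = 2r = 2√(6205/196) ≈ 11.253.

11.253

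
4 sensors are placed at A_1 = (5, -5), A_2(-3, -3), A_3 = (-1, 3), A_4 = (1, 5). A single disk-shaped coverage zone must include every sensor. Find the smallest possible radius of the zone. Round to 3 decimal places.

5.517

By Welzl's lemma the MEC is supported by two points (diametrically opposite) or three points (on a circumcircle).
The minimum enclosing circle is determined by three boundary points: A_1, A_2, A_4.
Their circumcentre is (17/9, -4/9) with r² = 2465/81.
The farthest remaining point A_3 is at distance² 1637/81 ≤ 2465/81.
r = √(2465/81) ≈ 5.517.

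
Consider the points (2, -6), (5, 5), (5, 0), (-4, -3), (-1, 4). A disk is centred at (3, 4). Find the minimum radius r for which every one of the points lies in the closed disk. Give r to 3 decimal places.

The required radius is the distance from (3, 4) to the farthest point.
Squared distances: 101, 5, 20, 98, 16.
Maximum is 101, attained at (2, -6).
r = √101 ≈ 10.050.

10.050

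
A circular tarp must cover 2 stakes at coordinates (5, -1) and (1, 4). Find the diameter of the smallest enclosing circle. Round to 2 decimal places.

The smallest circle enclosing two points has them as diameter endpoints.
Centre = midpoint = (3, 1.5); r² = |(5, -1)−(1, 4)|²/4 = 41/4 = 10.25.
Diameter = 2r = 2√(10.25) ≈ 6.40.

6.40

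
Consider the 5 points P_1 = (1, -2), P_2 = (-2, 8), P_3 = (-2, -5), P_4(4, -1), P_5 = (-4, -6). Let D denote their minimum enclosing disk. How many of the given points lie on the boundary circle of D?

3

The minimum enclosing circle of a finite set is fixed by two of the points (as a diameter) or three (as a circumcircle).
The minimum enclosing circle is determined by three boundary points: P_2, P_4, P_5.
Their circumcentre is (-95/34, 33/34) with r² = 28925/578.
The farthest remaining point P_3 is at distance² 20969/578 ≤ 28925/578.
The points at distance exactly r from the centre are P_2, P_4, P_5 — 3 points.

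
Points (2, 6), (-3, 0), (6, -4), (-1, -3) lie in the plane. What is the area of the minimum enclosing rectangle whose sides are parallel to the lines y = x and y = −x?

In coordinates u = x + y, v = x − y the rectangle is axis-aligned; the map (x,y)→(u,v) scales areas by 2.
u-values: 8, -3, 2, -4; range = 8 − (-4) = 12.
v-values: -4, -3, 10, 2; range = 10 − (-4) = 14.
Area = (12 × 14) / 2 = 84.

84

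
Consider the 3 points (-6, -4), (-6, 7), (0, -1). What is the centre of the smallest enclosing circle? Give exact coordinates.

Call the three points A, B, C in the order given.
Side lengths²: AB² = 121, AC² = 45, BC² = 100.
Since AB² = 121 < 100 + 45 = 145, the triangle is acute, so the smallest enclosing circle is the circumcircle.
Circumcentre = (-5, 1.5), r² = 31.25.
Centre = (-5, 1.5).

(-5, 1.5)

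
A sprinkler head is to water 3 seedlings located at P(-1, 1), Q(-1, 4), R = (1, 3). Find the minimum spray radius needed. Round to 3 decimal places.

Side lengths²: PQ² = 9, PR² = 8, QR² = 5.
Since PQ² = 9 < 8 + 5 = 13, the triangle is acute, so the smallest enclosing circle is the circumcircle.
Circumcentre = (-0.5, 2.5), r² = 2.5.
r = √(2.5) ≈ 1.581.

1.581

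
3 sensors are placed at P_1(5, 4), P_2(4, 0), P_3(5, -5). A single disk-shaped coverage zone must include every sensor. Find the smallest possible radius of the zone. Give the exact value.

Side lengths²: P_1P_2² = 17, P_1P_3² = 81, P_2P_3² = 26.
Since P_1P_3² = 81 ≥ 26 + 17 = 43, the angle opposite P_1P_3 is not acute, so the smallest enclosing circle has P_1P_3 as diameter.
Centre = midpoint of P_1P_3 = (5, -0.5), r² = 81/4 = 20.25.
r = √(20.25) = 4.5.

4.5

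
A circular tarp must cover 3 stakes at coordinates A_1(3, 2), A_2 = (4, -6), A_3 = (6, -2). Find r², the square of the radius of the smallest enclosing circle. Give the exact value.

16.25

Side lengths²: A_1A_2² = 65, A_1A_3² = 25, A_2A_3² = 20.
Since A_1A_2² = 65 ≥ 25 + 20 = 45, the angle opposite A_1A_2 is not acute, so the smallest enclosing circle has A_1A_2 as diameter.
Centre = midpoint of A_1A_2 = (3.5, -2), r² = 65/4 = 16.25.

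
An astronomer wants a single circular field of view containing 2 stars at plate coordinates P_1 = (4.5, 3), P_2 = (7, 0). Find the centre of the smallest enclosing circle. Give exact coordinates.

(5.75, 1.5)

The smallest circle enclosing two points has them as diameter endpoints.
Centre = midpoint = (5.75, 1.5); r² = |P_1P_2|²/4 = 15.25/4 = 3.8125.
Centre = (5.75, 1.5).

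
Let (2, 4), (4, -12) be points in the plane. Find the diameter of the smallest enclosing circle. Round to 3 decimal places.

16.125

The smallest circle enclosing two points has them as diameter endpoints.
Centre = midpoint = (3, -4); r² = |(2, 4)−(4, -12)|²/4 = 260/4 = 65.
Diameter = 2r = 2√65 ≈ 16.125.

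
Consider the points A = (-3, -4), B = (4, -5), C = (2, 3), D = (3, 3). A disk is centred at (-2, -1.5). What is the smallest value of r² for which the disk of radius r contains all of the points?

The required radius is the distance from (-2, -1.5) to the farthest point.
Squared distances: 7.25, 48.25, 36.25, 45.25.
Maximum is 48.25, attained at B.

48.25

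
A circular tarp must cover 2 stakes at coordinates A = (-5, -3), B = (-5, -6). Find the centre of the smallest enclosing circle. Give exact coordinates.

(-5, -4.5)

The smallest circle enclosing two points has them as diameter endpoints.
Centre = midpoint = (-5, -4.5); r² = |AB|²/4 = 9/4 = 2.25.
Centre = (-5, -4.5).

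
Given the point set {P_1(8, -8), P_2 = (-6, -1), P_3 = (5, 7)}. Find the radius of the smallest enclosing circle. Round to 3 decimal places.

Side lengths²: P_1P_2² = 245, P_1P_3² = 234, P_2P_3² = 185.
Since P_1P_2² = 245 < 234 + 185 = 419, the triangle is acute, so the smallest enclosing circle is the circumcircle.
Circumcentre = (47/18, -23/18), r² = 12025/162.
r = √(12025/162) ≈ 8.616.

8.616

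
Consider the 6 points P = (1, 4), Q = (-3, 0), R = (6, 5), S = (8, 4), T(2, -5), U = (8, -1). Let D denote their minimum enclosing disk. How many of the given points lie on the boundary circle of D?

A smallest enclosing disk is always determined by at most three of the input points on its boundary.
The minimum enclosing circle is determined by three boundary points: Q, S, T.
Their circumcentre is (2.9, 0.9) with r² = 35.62.
The farthest remaining point U is at distance² 29.62 ≤ 35.62.
The points at distance exactly r from the centre are Q, S, T — 3 points.

3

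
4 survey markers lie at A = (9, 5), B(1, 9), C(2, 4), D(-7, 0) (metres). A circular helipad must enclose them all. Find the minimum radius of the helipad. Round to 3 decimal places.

8.382

A smallest enclosing disk is always determined by at most three of the input points on its boundary.
The farthest pair is A–D with squared distance 281. The circle on this segment as diameter has centre (1, 2.5) and r² = 281/4 = 70.25.
Check B: distance² to centre = 42.25 ≤ 70.25, so it lies inside.
All remaining points lie in this disk, and no smaller disk contains both endpoints, so this is the minimum enclosing circle.
r = √(70.25) ≈ 8.382.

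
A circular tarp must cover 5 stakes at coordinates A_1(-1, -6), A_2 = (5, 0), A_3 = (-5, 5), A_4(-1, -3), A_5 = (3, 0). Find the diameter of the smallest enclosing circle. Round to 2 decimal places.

By Welzl's lemma the MEC is supported by two points (diametrically opposite) or three points (on a circumcircle).
The minimum enclosing circle is determined by three boundary points: A_1, A_2, A_3.
Their circumcentre is (-7/6, 1/6) with r² = 685/18.
The farthest remaining point A_5 is at distance² 313/18 ≤ 685/18.
Diameter = 2r = 2√(685/18) ≈ 12.34.

12.34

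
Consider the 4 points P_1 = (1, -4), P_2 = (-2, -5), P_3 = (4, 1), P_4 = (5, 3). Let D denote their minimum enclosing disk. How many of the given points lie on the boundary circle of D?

By Welzl's lemma the MEC is supported by two points (diametrically opposite) or three points (on a circumcircle).
The farthest pair is P_2–P_4 with squared distance 113. The circle on this segment as diameter has centre (1.5, -1) and r² = 113/4 = 28.25.
Check P_1: distance² to centre = 9.25 ≤ 28.25, so it lies inside.
All remaining points lie in this disk, and no smaller disk contains both endpoints, so this is the minimum enclosing circle.
The points at distance exactly r from the centre are P_2, P_4 — 2 points.

2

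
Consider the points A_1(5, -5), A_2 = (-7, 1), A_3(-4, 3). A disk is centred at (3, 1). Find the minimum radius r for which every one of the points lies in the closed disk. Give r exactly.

10

The required radius is the distance from (3, 1) to the farthest point.
Squared distances: 40, 100, 53.
Maximum is 100, attained at A_2.
r = √100 = 10.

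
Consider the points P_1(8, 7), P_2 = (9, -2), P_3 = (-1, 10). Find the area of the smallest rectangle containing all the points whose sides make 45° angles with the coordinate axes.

In coordinates u = x + y, v = x − y the rectangle is axis-aligned; the map (x,y)→(u,v) scales areas by 2.
u-values: 15, 7, 9; range = 15 − 7 = 8.
v-values: 1, 11, -11; range = 11 − (-11) = 22.
Area = (8 × 22) / 2 = 88.

88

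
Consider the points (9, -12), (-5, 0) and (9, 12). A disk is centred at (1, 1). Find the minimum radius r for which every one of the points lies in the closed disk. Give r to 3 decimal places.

The required radius is the distance from (1, 1) to the farthest point.
Squared distances: 233, 37, 185.
Maximum is 233, attained at (9, -12).
r = √233 ≈ 15.264.

15.264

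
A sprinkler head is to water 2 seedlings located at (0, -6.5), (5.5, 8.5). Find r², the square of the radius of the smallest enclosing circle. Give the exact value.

The smallest circle enclosing two points has them as diameter endpoints.
Centre = midpoint = (2.75, 1); r² = |(0, -6.5)−(5.5, 8.5)|²/4 = 255.25/4 = 63.8125.

63.8125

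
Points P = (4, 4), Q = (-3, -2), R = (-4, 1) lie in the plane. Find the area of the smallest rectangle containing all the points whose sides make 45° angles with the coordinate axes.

32.5

In coordinates u = x + y, v = x − y the rectangle is axis-aligned; the map (x,y)→(u,v) scales areas by 2.
u-values: 8, -5, -3; range = 8 − (-5) = 13.
v-values: 0, -1, -5; range = 0 − (-5) = 5.
Area = (13 × 5) / 2 = 32.5.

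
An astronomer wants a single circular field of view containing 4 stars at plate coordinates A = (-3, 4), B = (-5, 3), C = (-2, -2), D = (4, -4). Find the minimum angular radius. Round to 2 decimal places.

5.70

A smallest enclosing disk is always determined by at most three of the input points on its boundary.
The farthest pair is B–D with squared distance 130. The circle on this segment as diameter has centre (-0.5, -0.5) and r² = 130/4 = 32.5.
Check A: distance² to centre = 26.5 ≤ 32.5, so it lies inside.
All remaining points lie in this disk, and no smaller disk contains both endpoints, so this is the minimum enclosing circle.
r = √(32.5) ≈ 5.70.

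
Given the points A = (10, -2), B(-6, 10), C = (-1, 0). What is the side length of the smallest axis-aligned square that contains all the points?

The bounding box has width 16 and height 12.
An axis-aligned square enclosing the set must have side ≥ max(width, height).
So the minimum side is max(16, 12) = 16.

16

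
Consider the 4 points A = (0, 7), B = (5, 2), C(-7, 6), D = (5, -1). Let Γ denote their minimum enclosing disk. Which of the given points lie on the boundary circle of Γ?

C, D

The farthest pair is C–D with squared distance 193. The circle on this segment as diameter has centre (-1, 2.5) and r² = 193/4 = 48.25.
Check A: distance² to centre = 21.25 ≤ 48.25, so it lies inside.
All remaining points lie in this disk, and no smaller disk contains both endpoints, so this is the minimum enclosing circle.
The points at distance exactly r from the centre are C, D — 2 points.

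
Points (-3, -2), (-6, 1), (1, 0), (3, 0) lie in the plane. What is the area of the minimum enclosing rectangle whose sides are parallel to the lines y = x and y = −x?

40

In coordinates u = x + y, v = x − y the rectangle is axis-aligned; the map (x,y)→(u,v) scales areas by 2.
u-values: -5, -5, 1, 3; range = 3 − (-5) = 8.
v-values: -1, -7, 1, 3; range = 3 − (-7) = 10.
Area = (8 × 10) / 2 = 40.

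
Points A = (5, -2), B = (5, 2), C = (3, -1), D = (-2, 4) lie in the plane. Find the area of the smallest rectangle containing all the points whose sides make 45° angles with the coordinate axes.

32.5

In coordinates u = x + y, v = x − y the rectangle is axis-aligned; the map (x,y)→(u,v) scales areas by 2.
u-values: 3, 7, 2, 2; range = 7 − 2 = 5.
v-values: 7, 3, 4, -6; range = 7 − (-6) = 13.
Area = (5 × 13) / 2 = 32.5.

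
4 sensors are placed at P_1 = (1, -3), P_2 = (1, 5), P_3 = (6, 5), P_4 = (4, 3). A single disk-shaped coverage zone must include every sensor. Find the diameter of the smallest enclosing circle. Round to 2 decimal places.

9.43

The minimum enclosing circle of a finite set is fixed by two of the points (as a diameter) or three (as a circumcircle).
The farthest pair is P_1–P_3 with squared distance 89. The circle on this segment as diameter has centre (3.5, 1) and r² = 89/4 = 22.25.
Check P_2: distance² to centre = 22.25 ≤ 22.25, so it lies inside.
All remaining points lie in this disk, and no smaller disk contains both endpoints, so this is the minimum enclosing circle.
Diameter = 2r = 2√(22.25) ≈ 9.43.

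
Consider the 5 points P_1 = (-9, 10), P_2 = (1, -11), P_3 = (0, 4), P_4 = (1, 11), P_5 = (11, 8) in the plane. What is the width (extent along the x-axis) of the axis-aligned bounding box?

max x = 11, min x = -9, so width = 20.

20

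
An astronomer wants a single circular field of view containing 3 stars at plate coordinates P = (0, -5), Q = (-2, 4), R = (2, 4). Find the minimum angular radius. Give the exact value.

85/18

Side lengths²: PQ² = 85, PR² = 85, QR² = 16.
Since PR² = 85 < 85 + 16 = 101, the triangle is acute, so the smallest enclosing circle is the circumcircle.
Circumcentre = (0, -5/18), r² = 7225/324.
r = √(7225/324) = 85/18.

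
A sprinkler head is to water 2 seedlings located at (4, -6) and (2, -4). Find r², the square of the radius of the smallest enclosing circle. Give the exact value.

2

The smallest circle enclosing two points has them as diameter endpoints.
Centre = midpoint = (3, -5); r² = |(4, -6)−(2, -4)|²/4 = 8/4 = 2.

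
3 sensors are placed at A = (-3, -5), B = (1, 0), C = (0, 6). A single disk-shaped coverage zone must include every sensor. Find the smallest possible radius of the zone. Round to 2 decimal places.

Side lengths²: AB² = 41, AC² = 130, BC² = 37.
Since AC² = 130 ≥ 41 + 37 = 78, the angle opposite AC is not acute, so the smallest enclosing circle has AC as diameter.
Centre = midpoint of AC = (-1.5, 0.5), r² = 130/4 = 32.5.
r = √(32.5) ≈ 5.70.

5.70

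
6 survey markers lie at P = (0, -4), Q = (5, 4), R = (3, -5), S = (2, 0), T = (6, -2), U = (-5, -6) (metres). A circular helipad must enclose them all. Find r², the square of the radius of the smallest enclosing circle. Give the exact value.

By Welzl's lemma the MEC is supported by two points (diametrically opposite) or three points (on a circumcircle).
The farthest pair is Q–U with squared distance 200. The circle on this segment as diameter has centre (0, -1) and r² = 200/4 = 50.
Check P: distance² to centre = 9 ≤ 50, so it lies inside.
All remaining points lie in this disk, and no smaller disk contains both endpoints, so this is the minimum enclosing circle.

50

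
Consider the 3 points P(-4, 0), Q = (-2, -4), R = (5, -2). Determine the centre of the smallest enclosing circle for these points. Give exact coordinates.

(0.5, -1)

Side lengths²: PQ² = 20, PR² = 85, QR² = 53.
Since PR² = 85 ≥ 53 + 20 = 73, the angle opposite PR is not acute, so the smallest enclosing circle has PR as diameter.
Centre = midpoint of PR = (0.5, -1), r² = 85/4 = 21.25.
Centre = (0.5, -1).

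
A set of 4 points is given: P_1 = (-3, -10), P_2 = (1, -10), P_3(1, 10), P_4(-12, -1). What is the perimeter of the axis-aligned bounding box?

66

Width = max x − min x = 1 − (-12) = 13.
Height = max y − min y = 10 − (-10) = 20.
Perimeter = 2(13 + 20) = 66.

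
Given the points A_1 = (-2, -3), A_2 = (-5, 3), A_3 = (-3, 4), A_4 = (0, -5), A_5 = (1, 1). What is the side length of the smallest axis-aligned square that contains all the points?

9

The bounding box has width 6 and height 9.
An axis-aligned square enclosing the set must have side ≥ max(width, height).
So the minimum side is max(6, 9) = 9.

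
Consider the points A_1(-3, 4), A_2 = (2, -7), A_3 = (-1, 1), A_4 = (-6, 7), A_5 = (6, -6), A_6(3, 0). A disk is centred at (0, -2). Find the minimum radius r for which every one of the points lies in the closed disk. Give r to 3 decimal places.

10.817

The required radius is the distance from (0, -2) to the farthest point.
Squared distances: 45, 29, 10, 117, 52, 13.
Maximum is 117, attained at A_4.
r = √117 ≈ 10.817.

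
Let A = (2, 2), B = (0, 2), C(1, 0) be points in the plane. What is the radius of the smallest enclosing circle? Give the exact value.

Side lengths²: AB² = 4, AC² = 5, BC² = 5.
Since BC² = 5 < 5 + 4 = 9, the triangle is acute, so the smallest enclosing circle is the circumcircle.
Circumcentre = (1, 1.25), r² = 1.5625.
r = √(1.5625) = 1.25.

1.25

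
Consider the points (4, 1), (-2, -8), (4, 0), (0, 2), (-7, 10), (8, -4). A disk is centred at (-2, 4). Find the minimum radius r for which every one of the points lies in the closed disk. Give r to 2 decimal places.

12.81

The required radius is the distance from (-2, 4) to the farthest point.
Squared distances: 45, 144, 52, 8, 61, 164.
Maximum is 164, attained at (8, -4).
r = √164 ≈ 12.81.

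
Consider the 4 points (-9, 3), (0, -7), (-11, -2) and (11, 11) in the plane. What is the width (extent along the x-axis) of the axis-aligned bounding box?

max x = 11, min x = -11, so width = 22.

22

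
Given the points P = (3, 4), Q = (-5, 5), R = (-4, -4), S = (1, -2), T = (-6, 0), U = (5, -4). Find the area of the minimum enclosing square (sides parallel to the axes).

The bounding box has width 11 and height 9.
An axis-aligned square enclosing the set must have side ≥ max(width, height).
So the minimum side is max(11, 9) = 11.
Area = 11² = 121.

121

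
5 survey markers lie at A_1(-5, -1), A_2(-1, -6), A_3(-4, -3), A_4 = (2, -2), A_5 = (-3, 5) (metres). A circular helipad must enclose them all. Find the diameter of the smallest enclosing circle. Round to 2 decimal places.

11.18

A smallest enclosing disk is always determined by at most three of the input points on its boundary.
The farthest pair is A_2–A_5 with squared distance 125. The circle on this segment as diameter has centre (-2, -0.5) and r² = 125/4 = 31.25.
Check A_1: distance² to centre = 9.25 ≤ 31.25, so it lies inside.
All remaining points lie in this disk, and no smaller disk contains both endpoints, so this is the minimum enclosing circle.
Diameter = 2r = 2√(31.25) ≈ 11.18.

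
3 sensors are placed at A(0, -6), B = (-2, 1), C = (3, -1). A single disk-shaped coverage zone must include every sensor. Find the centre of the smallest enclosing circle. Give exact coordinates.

Side lengths²: AB² = 53, AC² = 34, BC² = 29.
Since AB² = 53 < 34 + 29 = 63, the triangle is acute, so the smallest enclosing circle is the circumcircle.
Circumcentre = (-27/62, -145/62), r² = 26129/1922.
Centre = (-27/62, -145/62).

(-27/62, -145/62)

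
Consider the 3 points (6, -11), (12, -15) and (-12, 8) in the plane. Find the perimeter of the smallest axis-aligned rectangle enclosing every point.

Width = max x − min x = 12 − (-12) = 24.
Height = max y − min y = 8 − (-15) = 23.
Perimeter = 2(24 + 23) = 94.

94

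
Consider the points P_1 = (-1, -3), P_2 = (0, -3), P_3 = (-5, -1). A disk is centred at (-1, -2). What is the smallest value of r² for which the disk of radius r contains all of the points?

17

The required radius is the distance from (-1, -2) to the farthest point.
Squared distances: 1, 2, 17.
Maximum is 17, attained at P_3.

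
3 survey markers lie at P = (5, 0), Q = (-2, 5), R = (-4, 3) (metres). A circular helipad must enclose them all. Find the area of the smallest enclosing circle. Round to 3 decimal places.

70.686

Side lengths²: PQ² = 74, PR² = 90, QR² = 8.
Since PR² = 90 ≥ 74 + 8 = 82, the angle opposite PR is not acute, so the smallest enclosing circle has PR as diameter.
Centre = midpoint of PR = (0.5, 1.5), r² = 90/4 = 22.5.
Area = π·r² = π·22.5 ≈ 70.686.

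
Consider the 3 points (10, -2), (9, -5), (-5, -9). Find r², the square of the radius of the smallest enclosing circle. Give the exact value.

Call the three points A, B, C in the order given.
Side lengths²: AB² = 10, AC² = 274, BC² = 212.
Since AC² = 274 ≥ 212 + 10 = 222, the angle opposite AC is not acute, so the smallest enclosing circle has AC as diameter.
Centre = midpoint of AC = (2.5, -5.5), r² = 274/4 = 68.5.

68.5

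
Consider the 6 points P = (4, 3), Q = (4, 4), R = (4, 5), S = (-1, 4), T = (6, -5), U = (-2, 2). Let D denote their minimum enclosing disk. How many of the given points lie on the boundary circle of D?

By Welzl's lemma the MEC is supported by two points (diametrically opposite) or three points (on a circumcircle).
The farthest pair is S–T with squared distance 130. The circle on this segment as diameter has centre (2.5, -0.5) and r² = 130/4 = 32.5.
Check P: distance² to centre = 14.5 ≤ 32.5, so it lies inside.
All remaining points lie in this disk, and no smaller disk contains both endpoints, so this is the minimum enclosing circle.
The points at distance exactly r from the centre are R, S, T — 3 points.

3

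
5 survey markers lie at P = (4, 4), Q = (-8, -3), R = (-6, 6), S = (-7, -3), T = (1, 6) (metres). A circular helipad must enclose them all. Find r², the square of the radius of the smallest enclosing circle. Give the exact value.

48.25

The farthest pair is P–Q with squared distance 193. The circle on this segment as diameter has centre (-2, 0.5) and r² = 193/4 = 48.25.
Check R: distance² to centre = 46.25 ≤ 48.25, so it lies inside.
All remaining points lie in this disk, and no smaller disk contains both endpoints, so this is the minimum enclosing circle.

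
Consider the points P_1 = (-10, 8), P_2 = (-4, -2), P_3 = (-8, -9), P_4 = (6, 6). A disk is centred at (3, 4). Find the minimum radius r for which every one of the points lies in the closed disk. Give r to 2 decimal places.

17.03

The required radius is the distance from (3, 4) to the farthest point.
Squared distances: 185, 85, 290, 13.
Maximum is 290, attained at P_3.
r = √290 ≈ 17.03.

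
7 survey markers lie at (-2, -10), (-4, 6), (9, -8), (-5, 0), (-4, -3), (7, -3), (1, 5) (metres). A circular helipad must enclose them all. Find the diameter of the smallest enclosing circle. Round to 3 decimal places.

19.134

By Welzl's lemma the MEC is supported by two points (diametrically opposite) or three points (on a circumcircle).
The minimum enclosing circle is determined by three boundary points: (-2, -10), (-4, 6), (9, -8).
Their circumcentre is (19/9, -49/36) with r² = 118625/1296.
The farthest remaining point (-5, 0) is at distance² 67937/1296 ≤ 118625/1296.
Diameter = 2r = 2√(118625/1296) ≈ 19.134.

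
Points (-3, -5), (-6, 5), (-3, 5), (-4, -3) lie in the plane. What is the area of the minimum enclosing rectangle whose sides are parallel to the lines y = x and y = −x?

In coordinates u = x + y, v = x − y the rectangle is axis-aligned; the map (x,y)→(u,v) scales areas by 2.
u-values: -8, -1, 2, -7; range = 2 − (-8) = 10.
v-values: 2, -11, -8, -1; range = 2 − (-11) = 13.
Area = (10 × 13) / 2 = 65.

65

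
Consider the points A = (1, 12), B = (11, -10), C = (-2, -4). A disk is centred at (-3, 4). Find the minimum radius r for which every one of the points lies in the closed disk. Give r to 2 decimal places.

The required radius is the distance from (-3, 4) to the farthest point.
Squared distances: 80, 392, 65.
Maximum is 392, attained at B.
r = √392 ≈ 19.80.

19.80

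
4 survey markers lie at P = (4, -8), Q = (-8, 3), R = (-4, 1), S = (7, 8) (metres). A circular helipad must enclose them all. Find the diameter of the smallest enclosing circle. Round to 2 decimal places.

The minimum enclosing circle is determined by three boundary points: P, Q, S.
Their circumcentre is (19/18, 5/6) with r² = 14045/162.
The farthest remaining point R is at distance² 4145/162 ≤ 14045/162.
Diameter = 2r = 2√(14045/162) ≈ 18.62.

18.62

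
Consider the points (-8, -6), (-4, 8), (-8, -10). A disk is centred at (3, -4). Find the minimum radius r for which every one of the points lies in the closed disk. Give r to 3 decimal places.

13.892

The required radius is the distance from (3, -4) to the farthest point.
Squared distances: 125, 193, 157.
Maximum is 193, attained at (-4, 8).
r = √193 ≈ 13.892.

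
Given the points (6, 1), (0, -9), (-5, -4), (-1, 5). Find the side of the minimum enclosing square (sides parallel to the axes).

14

The bounding box has width 11 and height 14.
An axis-aligned square enclosing the set must have side ≥ max(width, height).
So the minimum side is max(11, 14) = 14.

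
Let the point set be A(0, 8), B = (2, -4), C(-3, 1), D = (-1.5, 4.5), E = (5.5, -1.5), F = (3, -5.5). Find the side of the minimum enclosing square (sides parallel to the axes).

13.5

The bounding box has width 8.5 and height 13.5.
An axis-aligned square enclosing the set must have side ≥ max(width, height).
So the minimum side is max(8.5, 13.5) = 13.5.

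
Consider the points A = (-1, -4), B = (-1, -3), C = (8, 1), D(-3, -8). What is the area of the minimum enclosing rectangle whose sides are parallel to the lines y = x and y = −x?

50

In coordinates u = x + y, v = x − y the rectangle is axis-aligned; the map (x,y)→(u,v) scales areas by 2.
u-values: -5, -4, 9, -11; range = 9 − (-11) = 20.
v-values: 3, 2, 7, 5; range = 7 − 2 = 5.
Area = (20 × 5) / 2 = 50.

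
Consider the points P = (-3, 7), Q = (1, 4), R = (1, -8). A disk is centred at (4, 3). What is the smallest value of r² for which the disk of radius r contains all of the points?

The required radius is the distance from (4, 3) to the farthest point.
Squared distances: 65, 10, 130.
Maximum is 130, attained at R.

130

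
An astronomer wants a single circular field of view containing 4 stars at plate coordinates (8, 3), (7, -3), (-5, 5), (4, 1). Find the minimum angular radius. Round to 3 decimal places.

A smallest enclosing disk is always determined by at most three of the input points on its boundary.
The minimum enclosing circle is determined by three boundary points: (8, 3), (7, -3), (-5, 5).
Their circumcentre is (1.05, 1.075) with r² = 52.008125.
The farthest remaining point (4, 1) is at distance² 8.708125 ≤ 52.008125.
r = √(52.008125) ≈ 7.212.

7.212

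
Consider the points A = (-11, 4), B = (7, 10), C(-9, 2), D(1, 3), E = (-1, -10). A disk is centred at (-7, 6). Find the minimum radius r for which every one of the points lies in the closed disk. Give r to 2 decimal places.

17.09

The required radius is the distance from (-7, 6) to the farthest point.
Squared distances: 20, 212, 20, 73, 292.
Maximum is 292, attained at E.
r = √292 ≈ 17.09.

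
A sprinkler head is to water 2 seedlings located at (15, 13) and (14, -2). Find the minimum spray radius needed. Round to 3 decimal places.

The smallest circle enclosing two points has them as diameter endpoints.
Centre = midpoint = (14.5, 5.5); r² = |(15, 13)−(14, -2)|²/4 = 226/4 = 56.5.
r = √(56.5) ≈ 7.517.

7.517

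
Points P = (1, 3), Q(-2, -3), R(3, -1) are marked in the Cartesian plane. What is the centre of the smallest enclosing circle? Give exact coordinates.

(-0.25, -0.125)

Side lengths²: PQ² = 45, PR² = 20, QR² = 29.
Since PQ² = 45 < 29 + 20 = 49, the triangle is acute, so the smallest enclosing circle is the circumcircle.
Circumcentre = (-0.25, -0.125), r² = 11.328125.
Centre = (-0.25, -0.125).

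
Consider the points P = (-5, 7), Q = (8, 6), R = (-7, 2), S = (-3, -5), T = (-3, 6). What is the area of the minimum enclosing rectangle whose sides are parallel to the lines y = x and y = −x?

In coordinates u = x + y, v = x − y the rectangle is axis-aligned; the map (x,y)→(u,v) scales areas by 2.
u-values: 2, 14, -5, -8, 3; range = 14 − (-8) = 22.
v-values: -12, 2, -9, 2, -9; range = 2 − (-12) = 14.
Area = (22 × 14) / 2 = 154.

154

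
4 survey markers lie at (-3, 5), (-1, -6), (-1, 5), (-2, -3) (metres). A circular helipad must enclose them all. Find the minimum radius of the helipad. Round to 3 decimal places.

The farthest pair is (-3, 5)–(-1, -6) with squared distance 125. The circle on this segment as diameter has centre (-2, -0.5) and r² = 125/4 = 31.25.
Check (-1, 5): distance² to centre = 31.25 ≤ 31.25, so it lies inside.
All remaining points lie in this disk, and no smaller disk contains both endpoints, so this is the minimum enclosing circle.
r = √(31.25) ≈ 5.590.

5.590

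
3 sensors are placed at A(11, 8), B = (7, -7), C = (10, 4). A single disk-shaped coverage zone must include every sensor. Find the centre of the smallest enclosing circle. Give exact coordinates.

Side lengths²: AB² = 241, AC² = 17, BC² = 130.
Since AB² = 241 ≥ 130 + 17 = 147, the angle opposite AB is not acute, so the smallest enclosing circle has AB as diameter.
Centre = midpoint of AB = (9, 0.5), r² = 241/4 = 60.25.
Centre = (9, 0.5).

(9, 0.5)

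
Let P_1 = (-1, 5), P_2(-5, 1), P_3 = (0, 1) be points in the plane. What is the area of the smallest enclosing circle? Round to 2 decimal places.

Side lengths²: P_1P_2² = 32, P_1P_3² = 17, P_2P_3² = 25.
Since P_1P_2² = 32 < 25 + 17 = 42, the triangle is acute, so the smallest enclosing circle is the circumcircle.
Circumcentre = (-2.5, 2.5), r² = 8.5.
Area = π·r² = π·8.5 ≈ 26.70.

26.70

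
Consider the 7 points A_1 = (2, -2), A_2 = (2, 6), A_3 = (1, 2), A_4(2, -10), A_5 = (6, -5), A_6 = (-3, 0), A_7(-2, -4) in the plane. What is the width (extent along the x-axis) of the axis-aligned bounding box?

max x = 6, min x = -3, so width = 9.

9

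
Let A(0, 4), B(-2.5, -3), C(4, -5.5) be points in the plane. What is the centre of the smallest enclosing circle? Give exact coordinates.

Side lengths²: AB² = 55.25, AC² = 106.25, BC² = 48.5.
Since AC² = 106.25 ≥ 55.25 + 48.5 = 103.75, the angle opposite AC is not acute, so the smallest enclosing circle has AC as diameter.
Centre = midpoint of AC = (2, -0.75), r² = 106.25/4 = 26.5625.
Centre = (2, -0.75).

(2, -0.75)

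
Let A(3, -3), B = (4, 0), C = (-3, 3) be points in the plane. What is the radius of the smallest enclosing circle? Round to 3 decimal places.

4.243

Side lengths²: AB² = 10, AC² = 72, BC² = 58.
Since AC² = 72 ≥ 58 + 10 = 68, the angle opposite AC is not acute, so the smallest enclosing circle has AC as diameter.
Centre = midpoint of AC = (0, 0), r² = 72/4 = 18.
r = √18 ≈ 4.243.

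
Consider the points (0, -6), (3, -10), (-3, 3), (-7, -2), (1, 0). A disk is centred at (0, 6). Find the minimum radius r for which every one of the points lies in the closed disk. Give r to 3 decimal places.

16.279

The required radius is the distance from (0, 6) to the farthest point.
Squared distances: 144, 265, 18, 113, 37.
Maximum is 265, attained at (3, -10).
r = √265 ≈ 16.279.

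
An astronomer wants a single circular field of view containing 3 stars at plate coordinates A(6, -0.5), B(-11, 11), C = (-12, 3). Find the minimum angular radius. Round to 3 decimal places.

10.262

Side lengths²: AB² = 421.25, AC² = 336.25, BC² = 65.
Since AB² = 421.25 ≥ 336.25 + 65 = 401.25, the angle opposite AB is not acute, so the smallest enclosing circle has AB as diameter.
Centre = midpoint of AB = (-2.5, 5.25), r² = 421.25/4 = 105.3125.
r = √(105.3125) ≈ 10.262.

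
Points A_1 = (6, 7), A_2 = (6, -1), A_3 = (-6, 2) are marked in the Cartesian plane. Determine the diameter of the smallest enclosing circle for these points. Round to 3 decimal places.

13.400

Side lengths²: A_1A_2² = 64, A_1A_3² = 169, A_2A_3² = 153.
Since A_1A_3² = 169 < 153 + 64 = 217, the triangle is acute, so the smallest enclosing circle is the circumcircle.
Circumcentre = (0.625, 3), r² = 44.890625.
Diameter = 2r = 2√(44.890625) ≈ 13.400.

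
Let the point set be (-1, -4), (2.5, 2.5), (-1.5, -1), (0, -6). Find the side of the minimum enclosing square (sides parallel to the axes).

The bounding box has width 4 and height 8.5.
An axis-aligned square enclosing the set must have side ≥ max(width, height).
So the minimum side is max(4, 8.5) = 8.5.

8.5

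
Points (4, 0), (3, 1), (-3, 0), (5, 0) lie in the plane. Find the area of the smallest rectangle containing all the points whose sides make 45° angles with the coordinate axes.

32

In coordinates u = x + y, v = x − y the rectangle is axis-aligned; the map (x,y)→(u,v) scales areas by 2.
u-values: 4, 4, -3, 5; range = 5 − (-3) = 8.
v-values: 4, 2, -3, 5; range = 5 − (-3) = 8.
Area = (8 × 8) / 2 = 32.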